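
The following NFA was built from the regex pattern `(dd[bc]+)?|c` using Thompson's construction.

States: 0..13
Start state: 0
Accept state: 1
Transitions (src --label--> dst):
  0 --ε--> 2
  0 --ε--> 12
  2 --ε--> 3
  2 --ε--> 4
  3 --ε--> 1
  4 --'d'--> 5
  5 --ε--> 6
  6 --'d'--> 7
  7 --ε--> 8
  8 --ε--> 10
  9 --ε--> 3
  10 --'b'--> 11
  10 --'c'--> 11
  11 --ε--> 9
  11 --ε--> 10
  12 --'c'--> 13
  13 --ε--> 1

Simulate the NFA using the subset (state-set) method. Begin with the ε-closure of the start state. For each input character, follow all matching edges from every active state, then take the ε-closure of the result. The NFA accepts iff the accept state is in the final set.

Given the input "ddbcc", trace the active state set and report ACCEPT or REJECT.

Answer: ACCEPT

Steps:
S₀ = ε-closure({0}) = {0,1,2,3,4,12}
'd' @ 1: {5,6}
'd' @ 2: {7,8,10}
'b' @ 3: {1,3,9,10,11}  (accept∈set)
'c' @ 4: {1,3,9,10,11}  (accept∈set)
'c' @ 5: {1,3,9,10,11}  (accept∈set)
after full input: {1,3,9,10,11}  (accept=1 in)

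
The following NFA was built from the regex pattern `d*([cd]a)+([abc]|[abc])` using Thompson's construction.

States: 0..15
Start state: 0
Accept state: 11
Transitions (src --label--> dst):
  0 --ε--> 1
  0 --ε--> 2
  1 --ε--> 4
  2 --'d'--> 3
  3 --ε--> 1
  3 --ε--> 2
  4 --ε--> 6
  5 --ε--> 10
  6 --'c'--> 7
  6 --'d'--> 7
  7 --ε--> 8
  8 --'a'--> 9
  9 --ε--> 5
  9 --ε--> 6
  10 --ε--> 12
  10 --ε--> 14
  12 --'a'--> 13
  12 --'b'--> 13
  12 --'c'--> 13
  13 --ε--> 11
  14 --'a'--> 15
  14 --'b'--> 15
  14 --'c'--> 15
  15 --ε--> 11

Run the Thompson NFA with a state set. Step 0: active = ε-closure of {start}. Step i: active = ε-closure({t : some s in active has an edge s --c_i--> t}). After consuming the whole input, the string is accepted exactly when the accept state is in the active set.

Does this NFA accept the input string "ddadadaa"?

Answer: ACCEPT

Derivation:
initial (ε-close {0}): {0,1,2,4,6}
'd' @ 1: {1,2,3,4,6,7,8}
'd' @ 2: {1,2,3,4,6,7,8}
'a' @ 3: {5,6,9,10,12,14}
'd' @ 4: {7,8}
'a' @ 5: {5,6,9,10,12,14}
'd' @ 6: {7,8}
'a' @ 7: {5,6,9,10,12,14}
'a' @ 8: {11,13,15}  [accepting]
after full input: {11,13,15}  (accept=11 in)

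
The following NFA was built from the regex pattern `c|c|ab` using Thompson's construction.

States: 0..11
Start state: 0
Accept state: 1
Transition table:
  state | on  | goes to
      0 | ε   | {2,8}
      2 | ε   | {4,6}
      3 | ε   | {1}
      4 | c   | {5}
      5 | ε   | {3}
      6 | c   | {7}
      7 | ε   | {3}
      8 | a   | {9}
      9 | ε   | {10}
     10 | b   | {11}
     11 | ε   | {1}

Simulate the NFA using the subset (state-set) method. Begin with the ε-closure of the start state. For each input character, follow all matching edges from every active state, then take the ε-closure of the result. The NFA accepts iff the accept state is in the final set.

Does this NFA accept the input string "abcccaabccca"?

Answer: REJECT

Steps:
start: ε-closure({0}) = {0,2,4,6,8}
'a' @ 1: {9,10}
'b' @ 2: {1,11}  ✓accept
'c' @ 3: {}  — no active states
rest 'ccaabccca' ignored (set empty)
after full input: {}  (accept=1 not in)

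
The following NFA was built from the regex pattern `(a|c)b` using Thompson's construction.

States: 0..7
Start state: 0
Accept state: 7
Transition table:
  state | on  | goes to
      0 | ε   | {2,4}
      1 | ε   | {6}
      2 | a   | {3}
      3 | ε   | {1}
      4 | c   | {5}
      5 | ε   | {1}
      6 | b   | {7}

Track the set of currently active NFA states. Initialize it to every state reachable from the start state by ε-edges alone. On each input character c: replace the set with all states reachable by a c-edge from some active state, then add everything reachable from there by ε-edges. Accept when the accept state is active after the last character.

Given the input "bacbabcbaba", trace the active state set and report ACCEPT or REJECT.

Answer: REJECT

Trace:
start: ε-closure({0}) = {0,2,4}
'b' @ 1: {}  — dead — no transitions
rest 'acbabcbaba' ignored (set empty)
after full input: {}  (accept=7 not in)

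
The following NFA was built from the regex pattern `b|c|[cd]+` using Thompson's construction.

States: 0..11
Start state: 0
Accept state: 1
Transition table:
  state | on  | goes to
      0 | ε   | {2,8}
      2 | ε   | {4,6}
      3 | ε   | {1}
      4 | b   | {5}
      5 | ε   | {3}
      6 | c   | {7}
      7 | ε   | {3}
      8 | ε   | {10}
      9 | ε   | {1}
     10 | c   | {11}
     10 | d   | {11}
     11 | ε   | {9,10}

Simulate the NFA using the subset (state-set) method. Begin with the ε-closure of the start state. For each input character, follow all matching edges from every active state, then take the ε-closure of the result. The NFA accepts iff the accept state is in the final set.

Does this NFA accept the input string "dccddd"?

Answer: ACCEPT

Steps:
S₀ = ε-closure({0}) = {0,2,4,6,8,10}
'd' @ 1: {1,9,10,11}  (accept∈set)
'c' @ 2: {1,9,10,11}  (accept∈set)
'c' @ 3: {1,9,10,11}  (accept∈set)
'd' @ 4: {1,9,10,11}  (accept∈set)
'd' @ 5: {1,9,10,11}  (accept∈set)
'd' @ 6: {1,9,10,11}  (accept∈set)
end set {1,9,10,11} — state 1 in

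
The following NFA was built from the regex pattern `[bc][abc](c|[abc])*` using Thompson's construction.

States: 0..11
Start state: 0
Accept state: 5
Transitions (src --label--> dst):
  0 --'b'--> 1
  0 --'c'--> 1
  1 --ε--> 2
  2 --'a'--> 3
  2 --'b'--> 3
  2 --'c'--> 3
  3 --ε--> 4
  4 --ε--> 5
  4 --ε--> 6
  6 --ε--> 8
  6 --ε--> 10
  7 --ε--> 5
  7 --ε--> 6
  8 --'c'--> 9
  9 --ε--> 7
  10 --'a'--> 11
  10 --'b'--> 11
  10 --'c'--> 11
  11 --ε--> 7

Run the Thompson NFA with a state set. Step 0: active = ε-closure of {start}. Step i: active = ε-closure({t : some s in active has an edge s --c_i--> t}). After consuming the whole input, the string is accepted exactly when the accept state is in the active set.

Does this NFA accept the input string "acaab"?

initial (ε-close {0}): {0}
'a' @ 1: {}  — dead — no transitions
rest 'caab' ignored (set empty)
end set {} — state 5 not in

Answer: REJECT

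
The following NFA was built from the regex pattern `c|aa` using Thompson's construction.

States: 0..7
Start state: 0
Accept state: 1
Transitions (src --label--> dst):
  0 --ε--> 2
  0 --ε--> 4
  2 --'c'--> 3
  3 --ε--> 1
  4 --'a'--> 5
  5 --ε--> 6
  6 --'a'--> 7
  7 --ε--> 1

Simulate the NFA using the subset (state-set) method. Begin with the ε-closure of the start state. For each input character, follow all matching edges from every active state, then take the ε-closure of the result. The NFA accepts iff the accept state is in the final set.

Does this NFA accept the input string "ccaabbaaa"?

Answer: REJECT

Steps:
initial (ε-close {0}): {0,2,4}
'c' @ 1: {1,3}  ✓accept
'c' @ 2: {}  — no active states
rest 'aabbaaa' ignored (set empty)
final: {}; accept 1 not in set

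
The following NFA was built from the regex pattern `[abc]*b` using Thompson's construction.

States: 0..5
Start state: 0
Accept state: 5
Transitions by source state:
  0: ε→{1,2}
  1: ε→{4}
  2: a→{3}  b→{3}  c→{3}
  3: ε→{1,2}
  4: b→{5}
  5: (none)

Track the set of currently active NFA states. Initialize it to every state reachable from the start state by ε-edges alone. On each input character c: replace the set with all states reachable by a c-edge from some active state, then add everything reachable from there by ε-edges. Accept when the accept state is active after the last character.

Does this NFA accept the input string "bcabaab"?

initial (ε-close {0}): {0,1,2,4}
'b' @ 1: {1,2,3,4,5}  [accepting]
'c' @ 2: {1,2,3,4}
'a' @ 3: {1,2,3,4}
'b' @ 4: {1,2,3,4,5}  [accepting]
'a' @ 5: {1,2,3,4}
'a' @ 6: {1,2,3,4}
'b' @ 7: {1,2,3,4,5}  [accepting]
final: {1,2,3,4,5}; accept 5 in set

Answer: ACCEPT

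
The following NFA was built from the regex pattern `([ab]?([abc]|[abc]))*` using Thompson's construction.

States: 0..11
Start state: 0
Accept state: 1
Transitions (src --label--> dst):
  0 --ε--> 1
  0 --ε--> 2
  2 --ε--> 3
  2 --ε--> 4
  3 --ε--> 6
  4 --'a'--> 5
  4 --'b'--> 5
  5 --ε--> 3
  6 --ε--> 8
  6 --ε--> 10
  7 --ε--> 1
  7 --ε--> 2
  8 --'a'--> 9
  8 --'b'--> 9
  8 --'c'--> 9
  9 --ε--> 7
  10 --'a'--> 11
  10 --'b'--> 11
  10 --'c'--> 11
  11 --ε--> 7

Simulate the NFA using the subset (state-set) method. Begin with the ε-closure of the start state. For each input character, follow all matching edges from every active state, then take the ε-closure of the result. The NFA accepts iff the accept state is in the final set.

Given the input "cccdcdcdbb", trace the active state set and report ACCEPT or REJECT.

Answer: REJECT

Steps:
initial (ε-close {0}): {0,1,2,3,4,6,8,10}
'c' @ 1: {1,2,3,4,6,7,8,9,10,11}  [accepting]
'c' @ 2: {1,2,3,4,6,7,8,9,10,11}  [accepting]
'c' @ 3: {1,2,3,4,6,7,8,9,10,11}  [accepting]
'd' @ 4: {}  — no active states
rest 'cdcdbb' ignored (set empty)
final: {}; accept 1 not in set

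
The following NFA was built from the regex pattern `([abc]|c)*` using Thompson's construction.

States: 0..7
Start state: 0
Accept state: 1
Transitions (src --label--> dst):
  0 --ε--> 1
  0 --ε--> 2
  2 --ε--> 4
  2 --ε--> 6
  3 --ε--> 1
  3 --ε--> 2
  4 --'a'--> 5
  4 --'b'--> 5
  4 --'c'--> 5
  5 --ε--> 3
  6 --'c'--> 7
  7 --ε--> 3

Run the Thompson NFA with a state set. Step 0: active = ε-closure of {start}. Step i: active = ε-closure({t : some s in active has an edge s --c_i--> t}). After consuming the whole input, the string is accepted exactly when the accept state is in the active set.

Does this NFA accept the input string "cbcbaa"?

Answer: ACCEPT

Steps:
initial (ε-close {0}): {0,1,2,4,6}
'c' @ 1: {1,2,3,4,5,6,7}  (accept∈set)
'b' @ 2: {1,2,3,4,5,6}  (accept∈set)
'c' @ 3: {1,2,3,4,5,6,7}  (accept∈set)
'b' @ 4: {1,2,3,4,5,6}  (accept∈set)
'a' @ 5: {1,2,3,4,5,6}  (accept∈set)
'a' @ 6: {1,2,3,4,5,6}  (accept∈set)
end set {1,2,3,4,5,6} — state 1 in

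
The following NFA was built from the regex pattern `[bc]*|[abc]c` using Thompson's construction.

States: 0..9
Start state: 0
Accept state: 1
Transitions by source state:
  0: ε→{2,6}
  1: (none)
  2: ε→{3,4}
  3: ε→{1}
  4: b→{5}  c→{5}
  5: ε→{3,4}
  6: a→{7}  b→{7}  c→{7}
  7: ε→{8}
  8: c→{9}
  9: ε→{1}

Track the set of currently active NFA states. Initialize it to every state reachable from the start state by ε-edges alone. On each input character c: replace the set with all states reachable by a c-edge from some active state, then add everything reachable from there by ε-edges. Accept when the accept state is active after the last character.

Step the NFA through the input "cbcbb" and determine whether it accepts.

Answer: ACCEPT

Derivation:
start: ε-closure({0}) = {0,1,2,3,4,6}
'c' @ 1: {1,3,4,5,7,8}  (accept∈set)
'b' @ 2: {1,3,4,5}  (accept∈set)
'c' @ 3: {1,3,4,5}  (accept∈set)
'b' @ 4: {1,3,4,5}  (accept∈set)
'b' @ 5: {1,3,4,5}  (accept∈set)
end set {1,3,4,5} — state 1 in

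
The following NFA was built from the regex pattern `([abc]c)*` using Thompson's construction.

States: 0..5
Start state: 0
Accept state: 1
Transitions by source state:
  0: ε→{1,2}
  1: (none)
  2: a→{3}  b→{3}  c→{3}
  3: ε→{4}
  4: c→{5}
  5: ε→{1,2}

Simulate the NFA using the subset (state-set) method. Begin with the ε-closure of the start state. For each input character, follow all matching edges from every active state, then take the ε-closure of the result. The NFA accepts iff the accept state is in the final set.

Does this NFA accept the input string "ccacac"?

S₀ = ε-closure({0}) = {0,1,2}
'c' @ 1: {3,4}
'c' @ 2: {1,2,5}  (accept∈set)
'a' @ 3: {3,4}
'c' @ 4: {1,2,5}  (accept∈set)
'a' @ 5: {3,4}
'c' @ 6: {1,2,5}  (accept∈set)
end set {1,2,5} — state 1 in

Answer: ACCEPT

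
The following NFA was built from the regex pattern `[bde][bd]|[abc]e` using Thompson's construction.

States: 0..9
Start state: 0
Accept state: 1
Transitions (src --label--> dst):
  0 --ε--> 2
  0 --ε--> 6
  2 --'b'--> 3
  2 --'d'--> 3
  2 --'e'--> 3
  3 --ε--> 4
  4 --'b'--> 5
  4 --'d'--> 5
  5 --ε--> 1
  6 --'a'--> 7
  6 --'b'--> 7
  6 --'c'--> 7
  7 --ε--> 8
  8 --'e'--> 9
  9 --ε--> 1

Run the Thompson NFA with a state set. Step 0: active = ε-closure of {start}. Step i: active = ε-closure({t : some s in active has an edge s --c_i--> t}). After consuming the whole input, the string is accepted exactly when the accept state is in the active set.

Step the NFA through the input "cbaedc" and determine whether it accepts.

Answer: REJECT

Steps:
start: ε-closure({0}) = {0,2,6}
'c' @ 1: {7,8}
'b' @ 2: {}  — dead — no transitions
rest 'aedc' ignored (set empty)
end set {} — state 1 not in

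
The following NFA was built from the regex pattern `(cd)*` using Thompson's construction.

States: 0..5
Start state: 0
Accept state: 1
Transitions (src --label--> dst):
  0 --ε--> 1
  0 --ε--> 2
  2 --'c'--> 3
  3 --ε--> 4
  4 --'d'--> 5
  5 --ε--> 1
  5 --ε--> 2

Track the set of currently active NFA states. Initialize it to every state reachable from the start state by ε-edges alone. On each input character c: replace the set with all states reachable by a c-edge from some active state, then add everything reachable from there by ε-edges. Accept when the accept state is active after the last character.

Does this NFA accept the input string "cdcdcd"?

Answer: ACCEPT

Trace:
start: ε-closure({0}) = {0,1,2}
'c' @ 1: {3,4}
'd' @ 2: {1,2,5}  (accept∈set)
'c' @ 3: {3,4}
'd' @ 4: {1,2,5}  (accept∈set)
'c' @ 5: {3,4}
'd' @ 6: {1,2,5}  (accept∈set)
after full input: {1,2,5}  (accept=1 in)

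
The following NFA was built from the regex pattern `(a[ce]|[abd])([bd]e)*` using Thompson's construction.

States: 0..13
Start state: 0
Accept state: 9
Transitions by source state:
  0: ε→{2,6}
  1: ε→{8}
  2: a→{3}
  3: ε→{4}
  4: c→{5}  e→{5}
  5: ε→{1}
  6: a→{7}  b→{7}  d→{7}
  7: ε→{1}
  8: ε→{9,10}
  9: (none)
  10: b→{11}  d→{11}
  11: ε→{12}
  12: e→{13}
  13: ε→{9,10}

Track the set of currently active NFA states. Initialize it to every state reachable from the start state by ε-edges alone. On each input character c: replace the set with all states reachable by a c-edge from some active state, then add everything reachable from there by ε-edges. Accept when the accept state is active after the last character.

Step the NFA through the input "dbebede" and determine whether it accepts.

Answer: ACCEPT

Derivation:
S₀ = ε-closure({0}) = {0,2,6}
'd' @ 1: {1,7,8,9,10}  [accepting]
'b' @ 2: {11,12}
'e' @ 3: {9,10,13}  [accepting]
'b' @ 4: {11,12}
'e' @ 5: {9,10,13}  [accepting]
'd' @ 6: {11,12}
'e' @ 7: {9,10,13}  [accepting]
after full input: {9,10,13}  (accept=9 in)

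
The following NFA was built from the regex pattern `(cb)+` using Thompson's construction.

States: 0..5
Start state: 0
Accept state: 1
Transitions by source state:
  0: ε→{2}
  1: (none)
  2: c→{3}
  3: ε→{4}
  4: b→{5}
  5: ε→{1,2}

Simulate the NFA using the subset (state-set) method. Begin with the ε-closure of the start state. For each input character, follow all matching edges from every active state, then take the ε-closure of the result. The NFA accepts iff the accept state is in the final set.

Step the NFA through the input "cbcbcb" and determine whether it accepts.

Answer: ACCEPT

Steps:
start: ε-closure({0}) = {0,2}
'c' @ 1: {3,4}
'b' @ 2: {1,2,5}  (accept∈set)
'c' @ 3: {3,4}
'b' @ 4: {1,2,5}  (accept∈set)
'c' @ 5: {3,4}
'b' @ 6: {1,2,5}  (accept∈set)
after full input: {1,2,5}  (accept=1 in)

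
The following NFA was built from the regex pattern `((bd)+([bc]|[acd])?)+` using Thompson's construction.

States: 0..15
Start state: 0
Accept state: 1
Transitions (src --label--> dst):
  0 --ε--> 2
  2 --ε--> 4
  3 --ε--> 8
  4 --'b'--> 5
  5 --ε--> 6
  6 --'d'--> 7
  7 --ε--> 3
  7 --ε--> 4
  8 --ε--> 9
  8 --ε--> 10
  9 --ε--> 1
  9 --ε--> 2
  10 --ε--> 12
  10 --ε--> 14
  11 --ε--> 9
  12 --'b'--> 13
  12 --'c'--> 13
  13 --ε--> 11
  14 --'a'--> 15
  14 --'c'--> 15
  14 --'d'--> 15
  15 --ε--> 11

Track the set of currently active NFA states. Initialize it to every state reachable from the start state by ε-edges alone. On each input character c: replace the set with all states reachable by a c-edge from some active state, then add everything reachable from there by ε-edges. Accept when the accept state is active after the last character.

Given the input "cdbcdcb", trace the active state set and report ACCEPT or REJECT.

Answer: REJECT

Trace:
initial (ε-close {0}): {0,2,4}
'c' @ 1: {}  — state set empty
rest 'dbcdcb' ignored (set empty)
final: {}; accept 1 not in set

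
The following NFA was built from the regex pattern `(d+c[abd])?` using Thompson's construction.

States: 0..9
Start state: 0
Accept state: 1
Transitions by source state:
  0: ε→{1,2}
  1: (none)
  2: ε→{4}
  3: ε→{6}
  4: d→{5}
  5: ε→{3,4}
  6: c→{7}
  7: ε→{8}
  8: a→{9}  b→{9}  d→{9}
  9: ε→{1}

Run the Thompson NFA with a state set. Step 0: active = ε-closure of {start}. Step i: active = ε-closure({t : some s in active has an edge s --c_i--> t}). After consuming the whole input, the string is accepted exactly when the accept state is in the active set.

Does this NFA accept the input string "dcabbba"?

S₀ = ε-closure({0}) = {0,1,2,4}
'd' @ 1: {3,4,5,6}
'c' @ 2: {7,8}
'a' @ 3: {1,9}  (accept∈set)
'b' @ 4: {}  — state set empty
rest 'bba' ignored (set empty)
end set {} — state 1 not in

Answer: REJECT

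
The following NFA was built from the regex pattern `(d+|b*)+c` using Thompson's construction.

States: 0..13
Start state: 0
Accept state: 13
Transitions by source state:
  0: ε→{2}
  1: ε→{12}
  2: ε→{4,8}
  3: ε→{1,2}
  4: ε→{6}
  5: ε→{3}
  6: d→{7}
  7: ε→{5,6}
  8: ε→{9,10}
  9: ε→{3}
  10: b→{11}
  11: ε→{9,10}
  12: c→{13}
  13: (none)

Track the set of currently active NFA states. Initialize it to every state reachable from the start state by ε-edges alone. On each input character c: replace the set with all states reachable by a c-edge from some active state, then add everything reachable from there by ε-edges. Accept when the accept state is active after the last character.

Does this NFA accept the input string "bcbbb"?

Answer: REJECT

Derivation:
S₀ = ε-closure({0}) = {0,1,2,3,4,6,8,9,10,12}
'b' @ 1: {1,2,3,4,6,8,9,10,11,12}
'c' @ 2: {13}  ✓accept
'b' @ 3: {}  — no active states
rest 'bb' ignored (set empty)
after full input: {}  (accept=13 not in)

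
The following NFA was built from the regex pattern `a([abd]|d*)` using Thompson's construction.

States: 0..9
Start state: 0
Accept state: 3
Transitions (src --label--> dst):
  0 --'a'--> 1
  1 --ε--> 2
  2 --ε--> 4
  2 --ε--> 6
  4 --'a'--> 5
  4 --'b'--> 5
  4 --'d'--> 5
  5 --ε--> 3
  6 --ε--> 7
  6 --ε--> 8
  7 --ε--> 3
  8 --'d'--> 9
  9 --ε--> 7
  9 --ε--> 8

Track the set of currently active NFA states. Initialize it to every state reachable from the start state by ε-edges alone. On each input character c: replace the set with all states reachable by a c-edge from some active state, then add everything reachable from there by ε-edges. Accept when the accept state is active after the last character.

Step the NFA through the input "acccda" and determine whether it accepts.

Answer: REJECT

Trace:
start: ε-closure({0}) = {0}
'a' @ 1: {1,2,3,4,6,7,8}  (accept∈set)
'c' @ 2: {}  — state set empty
rest 'ccda' ignored (set empty)
end set {} — state 3 not in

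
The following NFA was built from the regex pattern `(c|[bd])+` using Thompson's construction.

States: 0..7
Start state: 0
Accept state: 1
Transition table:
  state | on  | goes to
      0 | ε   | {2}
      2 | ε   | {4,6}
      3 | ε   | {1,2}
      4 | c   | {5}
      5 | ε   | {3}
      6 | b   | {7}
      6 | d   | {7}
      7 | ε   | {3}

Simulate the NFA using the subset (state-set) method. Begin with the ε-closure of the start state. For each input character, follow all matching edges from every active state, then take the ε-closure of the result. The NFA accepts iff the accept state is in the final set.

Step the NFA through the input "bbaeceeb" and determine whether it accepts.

Answer: REJECT

Trace:
S₀ = ε-closure({0}) = {0,2,4,6}
'b' @ 1: {1,2,3,4,6,7}  [accepting]
'b' @ 2: {1,2,3,4,6,7}  [accepting]
'a' @ 3: {}  — no active states
rest 'eceeb' ignored (set empty)
after full input: {}  (accept=1 not in)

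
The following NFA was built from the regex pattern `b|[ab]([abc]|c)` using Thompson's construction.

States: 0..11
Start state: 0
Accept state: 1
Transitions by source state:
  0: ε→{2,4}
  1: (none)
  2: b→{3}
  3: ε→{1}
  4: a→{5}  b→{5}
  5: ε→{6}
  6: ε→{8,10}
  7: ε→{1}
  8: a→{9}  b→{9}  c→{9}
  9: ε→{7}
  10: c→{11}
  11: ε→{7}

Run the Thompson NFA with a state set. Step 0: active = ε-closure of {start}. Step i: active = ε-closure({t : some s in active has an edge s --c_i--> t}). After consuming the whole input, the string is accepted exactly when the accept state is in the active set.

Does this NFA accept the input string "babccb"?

initial (ε-close {0}): {0,2,4}
'b' @ 1: {1,3,5,6,8,10}  ✓accept
'a' @ 2: {1,7,9}  ✓accept
'b' @ 3: {}  — state set empty
rest 'ccb' ignored (set empty)
final: {}; accept 1 not in set

Answer: REJECT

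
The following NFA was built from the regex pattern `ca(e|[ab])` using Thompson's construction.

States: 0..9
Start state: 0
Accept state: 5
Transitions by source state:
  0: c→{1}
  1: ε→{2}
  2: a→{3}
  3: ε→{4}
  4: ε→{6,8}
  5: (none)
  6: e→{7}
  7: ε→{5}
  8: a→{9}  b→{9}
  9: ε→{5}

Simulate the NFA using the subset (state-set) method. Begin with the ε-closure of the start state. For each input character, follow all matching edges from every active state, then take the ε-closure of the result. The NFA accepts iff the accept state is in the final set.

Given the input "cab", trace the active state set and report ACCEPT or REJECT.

Answer: ACCEPT

Steps:
start: ε-closure({0}) = {0}
'c' @ 1: {1,2}
'a' @ 2: {3,4,6,8}
'b' @ 3: {5,9}  [accepting]
after full input: {5,9}  (accept=5 in)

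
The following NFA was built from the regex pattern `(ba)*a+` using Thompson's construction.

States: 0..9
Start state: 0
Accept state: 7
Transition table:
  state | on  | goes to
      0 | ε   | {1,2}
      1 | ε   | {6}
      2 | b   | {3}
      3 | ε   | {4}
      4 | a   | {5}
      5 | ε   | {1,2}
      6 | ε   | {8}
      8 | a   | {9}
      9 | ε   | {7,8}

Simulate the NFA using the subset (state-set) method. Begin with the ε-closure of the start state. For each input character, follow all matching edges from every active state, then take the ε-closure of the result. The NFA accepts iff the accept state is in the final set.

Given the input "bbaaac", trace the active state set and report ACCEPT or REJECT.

S₀ = ε-closure({0}) = {0,1,2,6,8}
'b' @ 1: {3,4}
'b' @ 2: {}  — state set empty
rest 'aaac' ignored (set empty)
end set {} — state 7 not in

Answer: REJECT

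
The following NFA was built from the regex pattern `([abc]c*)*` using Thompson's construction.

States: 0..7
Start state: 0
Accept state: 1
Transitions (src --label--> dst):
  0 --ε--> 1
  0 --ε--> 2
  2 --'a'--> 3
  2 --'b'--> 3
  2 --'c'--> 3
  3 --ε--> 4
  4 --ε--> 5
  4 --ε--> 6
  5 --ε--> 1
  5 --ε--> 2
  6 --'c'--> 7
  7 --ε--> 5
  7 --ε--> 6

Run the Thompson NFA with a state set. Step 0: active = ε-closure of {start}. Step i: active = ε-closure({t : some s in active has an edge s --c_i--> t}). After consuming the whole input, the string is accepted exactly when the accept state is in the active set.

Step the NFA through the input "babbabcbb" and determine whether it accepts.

Answer: ACCEPT

Trace:
S₀ = ε-closure({0}) = {0,1,2}
'b' @ 1: {1,2,3,4,5,6}  ✓accept
'a' @ 2: {1,2,3,4,5,6}  ✓accept
'b' @ 3: {1,2,3,4,5,6}  ✓accept
'b' @ 4: {1,2,3,4,5,6}  ✓accept
'a' @ 5: {1,2,3,4,5,6}  ✓accept
'b' @ 6: {1,2,3,4,5,6}  ✓accept
'c' @ 7: {1,2,3,4,5,6,7}  ✓accept
'b' @ 8: {1,2,3,4,5,6}  ✓accept
'b' @ 9: {1,2,3,4,5,6}  ✓accept
after full input: {1,2,3,4,5,6}  (accept=1 in)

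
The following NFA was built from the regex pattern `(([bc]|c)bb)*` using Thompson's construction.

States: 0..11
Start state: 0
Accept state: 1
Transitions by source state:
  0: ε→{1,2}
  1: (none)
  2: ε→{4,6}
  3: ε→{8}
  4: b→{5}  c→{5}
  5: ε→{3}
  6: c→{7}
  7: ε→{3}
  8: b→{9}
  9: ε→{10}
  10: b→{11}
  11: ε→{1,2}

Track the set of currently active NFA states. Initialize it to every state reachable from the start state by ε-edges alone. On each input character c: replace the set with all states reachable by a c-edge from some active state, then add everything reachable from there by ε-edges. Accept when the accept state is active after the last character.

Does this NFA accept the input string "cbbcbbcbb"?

S₀ = ε-closure({0}) = {0,1,2,4,6}
'c' @ 1: {3,5,7,8}
'b' @ 2: {9,10}
'b' @ 3: {1,2,4,6,11}  [accepting]
'c' @ 4: {3,5,7,8}
'b' @ 5: {9,10}
'b' @ 6: {1,2,4,6,11}  [accepting]
'c' @ 7: {3,5,7,8}
'b' @ 8: {9,10}
'b' @ 9: {1,2,4,6,11}  [accepting]
final: {1,2,4,6,11}; accept 1 in set

Answer: ACCEPT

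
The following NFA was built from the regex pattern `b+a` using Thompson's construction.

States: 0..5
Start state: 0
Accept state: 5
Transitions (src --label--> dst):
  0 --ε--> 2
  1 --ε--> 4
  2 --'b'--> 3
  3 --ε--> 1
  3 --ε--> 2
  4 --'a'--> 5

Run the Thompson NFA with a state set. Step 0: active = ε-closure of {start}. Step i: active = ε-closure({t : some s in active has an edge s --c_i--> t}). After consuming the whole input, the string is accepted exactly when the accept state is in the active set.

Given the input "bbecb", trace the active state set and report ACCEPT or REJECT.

Answer: REJECT

Derivation:
start: ε-closure({0}) = {0,2}
'b' @ 1: {1,2,3,4}
'b' @ 2: {1,2,3,4}
'e' @ 3: {}  — dead — no transitions
rest 'cb' ignored (set empty)
final: {}; accept 5 not in set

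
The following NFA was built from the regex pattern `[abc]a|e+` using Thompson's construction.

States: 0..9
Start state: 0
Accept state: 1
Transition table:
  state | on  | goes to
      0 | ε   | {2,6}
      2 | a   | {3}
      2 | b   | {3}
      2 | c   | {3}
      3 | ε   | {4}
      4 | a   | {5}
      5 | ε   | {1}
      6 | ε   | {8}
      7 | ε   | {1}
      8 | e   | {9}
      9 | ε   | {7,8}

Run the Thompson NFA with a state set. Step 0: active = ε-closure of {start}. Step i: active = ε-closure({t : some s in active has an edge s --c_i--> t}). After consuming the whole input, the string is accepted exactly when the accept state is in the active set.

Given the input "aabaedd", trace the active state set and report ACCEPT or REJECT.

S₀ = ε-closure({0}) = {0,2,6,8}
'a' @ 1: {3,4}
'a' @ 2: {1,5}  ✓accept
'b' @ 3: {}  — state set empty
rest 'aedd' ignored (set empty)
after full input: {}  (accept=1 not in)

Answer: REJECT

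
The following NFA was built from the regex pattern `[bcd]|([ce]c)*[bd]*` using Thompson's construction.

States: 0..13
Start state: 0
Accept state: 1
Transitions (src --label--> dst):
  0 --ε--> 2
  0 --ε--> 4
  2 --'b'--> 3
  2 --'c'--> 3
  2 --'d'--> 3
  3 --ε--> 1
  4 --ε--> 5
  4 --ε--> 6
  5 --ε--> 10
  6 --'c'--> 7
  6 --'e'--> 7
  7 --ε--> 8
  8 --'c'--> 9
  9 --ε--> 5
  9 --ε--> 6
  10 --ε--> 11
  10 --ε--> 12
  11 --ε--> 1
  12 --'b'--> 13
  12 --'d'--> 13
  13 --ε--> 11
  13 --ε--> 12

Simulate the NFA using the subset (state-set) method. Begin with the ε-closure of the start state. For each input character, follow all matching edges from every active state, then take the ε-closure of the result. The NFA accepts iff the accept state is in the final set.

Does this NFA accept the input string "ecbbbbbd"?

Answer: ACCEPT

Trace:
start: ε-closure({0}) = {0,1,2,4,5,6,10,11,12}
'e' @ 1: {7,8}
'c' @ 2: {1,5,6,9,10,11,12}  ✓accept
'b' @ 3: {1,11,12,13}  ✓accept
'b' @ 4: {1,11,12,13}  ✓accept
'b' @ 5: {1,11,12,13}  ✓accept
'b' @ 6: {1,11,12,13}  ✓accept
'b' @ 7: {1,11,12,13}  ✓accept
'd' @ 8: {1,11,12,13}  ✓accept
after full input: {1,11,12,13}  (accept=1 in)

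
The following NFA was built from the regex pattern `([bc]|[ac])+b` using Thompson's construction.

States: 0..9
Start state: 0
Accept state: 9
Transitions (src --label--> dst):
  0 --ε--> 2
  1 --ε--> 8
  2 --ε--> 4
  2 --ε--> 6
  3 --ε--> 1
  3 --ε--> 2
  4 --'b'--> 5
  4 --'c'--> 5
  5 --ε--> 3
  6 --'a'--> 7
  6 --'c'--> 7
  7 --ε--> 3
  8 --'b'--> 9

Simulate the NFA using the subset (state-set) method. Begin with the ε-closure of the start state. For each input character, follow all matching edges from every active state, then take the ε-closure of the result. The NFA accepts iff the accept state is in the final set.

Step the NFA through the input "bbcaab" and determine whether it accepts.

Answer: ACCEPT

Trace:
start: ε-closure({0}) = {0,2,4,6}
'b' @ 1: {1,2,3,4,5,6,8}
'b' @ 2: {1,2,3,4,5,6,8,9}  (accept∈set)
'c' @ 3: {1,2,3,4,5,6,7,8}
'a' @ 4: {1,2,3,4,6,7,8}
'a' @ 5: {1,2,3,4,6,7,8}
'b' @ 6: {1,2,3,4,5,6,8,9}  (accept∈set)
end set {1,2,3,4,5,6,8,9} — state 9 in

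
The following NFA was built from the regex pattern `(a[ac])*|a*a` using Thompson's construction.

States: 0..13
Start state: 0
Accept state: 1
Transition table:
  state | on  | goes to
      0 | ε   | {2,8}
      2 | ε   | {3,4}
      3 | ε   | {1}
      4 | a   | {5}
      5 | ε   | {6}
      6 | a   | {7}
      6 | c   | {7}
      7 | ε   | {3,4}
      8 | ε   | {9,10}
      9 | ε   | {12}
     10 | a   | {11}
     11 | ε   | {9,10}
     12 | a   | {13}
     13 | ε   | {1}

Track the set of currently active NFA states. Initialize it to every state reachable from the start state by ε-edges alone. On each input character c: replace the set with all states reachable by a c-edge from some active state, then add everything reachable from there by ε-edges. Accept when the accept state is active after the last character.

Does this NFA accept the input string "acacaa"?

Answer: ACCEPT

Steps:
start: ε-closure({0}) = {0,1,2,3,4,8,9,10,12}
'a' @ 1: {1,5,6,9,10,11,12,13}  (accept∈set)
'c' @ 2: {1,3,4,7}  (accept∈set)
'a' @ 3: {5,6}
'c' @ 4: {1,3,4,7}  (accept∈set)
'a' @ 5: {5,6}
'a' @ 6: {1,3,4,7}  (accept∈set)
final: {1,3,4,7}; accept 1 in set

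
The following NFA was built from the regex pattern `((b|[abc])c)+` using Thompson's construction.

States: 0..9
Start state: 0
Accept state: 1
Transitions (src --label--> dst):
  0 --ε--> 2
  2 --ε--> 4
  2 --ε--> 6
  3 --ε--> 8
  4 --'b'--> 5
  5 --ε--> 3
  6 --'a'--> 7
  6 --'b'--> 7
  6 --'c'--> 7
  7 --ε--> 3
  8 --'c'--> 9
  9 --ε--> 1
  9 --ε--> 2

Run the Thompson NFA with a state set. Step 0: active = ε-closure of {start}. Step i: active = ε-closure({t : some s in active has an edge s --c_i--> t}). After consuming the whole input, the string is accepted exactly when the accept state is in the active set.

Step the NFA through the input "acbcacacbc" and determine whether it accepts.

S₀ = ε-closure({0}) = {0,2,4,6}
'a' @ 1: {3,7,8}
'c' @ 2: {1,2,4,6,9}  ✓accept
'b' @ 3: {3,5,7,8}
'c' @ 4: {1,2,4,6,9}  ✓accept
'a' @ 5: {3,7,8}
'c' @ 6: {1,2,4,6,9}  ✓accept
'a' @ 7: {3,7,8}
'c' @ 8: {1,2,4,6,9}  ✓accept
'b' @ 9: {3,5,7,8}
'c' @ 10: {1,2,4,6,9}  ✓accept
after full input: {1,2,4,6,9}  (accept=1 in)

Answer: ACCEPT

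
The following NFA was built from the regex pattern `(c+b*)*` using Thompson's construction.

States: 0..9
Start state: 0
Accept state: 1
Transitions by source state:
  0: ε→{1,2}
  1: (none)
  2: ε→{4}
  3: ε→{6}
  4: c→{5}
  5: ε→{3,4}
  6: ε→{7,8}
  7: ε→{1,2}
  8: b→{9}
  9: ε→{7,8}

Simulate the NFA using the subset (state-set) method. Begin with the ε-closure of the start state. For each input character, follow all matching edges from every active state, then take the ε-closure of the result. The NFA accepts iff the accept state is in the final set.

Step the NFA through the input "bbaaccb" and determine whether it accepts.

Answer: REJECT

Steps:
initial (ε-close {0}): {0,1,2,4}
'b' @ 1: {}  — dead — no transitions
rest 'baaccb' ignored (set empty)
after full input: {}  (accept=1 not in)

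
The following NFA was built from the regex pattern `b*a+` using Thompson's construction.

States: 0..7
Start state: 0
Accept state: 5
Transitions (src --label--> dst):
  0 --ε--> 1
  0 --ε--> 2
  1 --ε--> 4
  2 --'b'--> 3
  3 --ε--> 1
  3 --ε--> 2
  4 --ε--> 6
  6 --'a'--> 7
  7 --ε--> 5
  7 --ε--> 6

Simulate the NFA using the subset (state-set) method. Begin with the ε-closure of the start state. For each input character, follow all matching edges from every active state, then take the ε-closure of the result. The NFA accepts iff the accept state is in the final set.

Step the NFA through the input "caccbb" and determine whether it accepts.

Answer: REJECT

Trace:
start: ε-closure({0}) = {0,1,2,4,6}
'c' @ 1: {}  — no active states
rest 'accbb' ignored (set empty)
after full input: {}  (accept=5 not in)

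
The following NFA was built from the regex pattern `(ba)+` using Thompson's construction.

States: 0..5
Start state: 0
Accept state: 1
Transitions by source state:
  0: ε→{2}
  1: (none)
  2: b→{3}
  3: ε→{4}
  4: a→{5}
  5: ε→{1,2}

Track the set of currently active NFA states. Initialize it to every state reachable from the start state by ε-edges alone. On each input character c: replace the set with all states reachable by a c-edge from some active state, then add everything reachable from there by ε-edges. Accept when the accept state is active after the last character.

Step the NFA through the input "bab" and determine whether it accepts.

start: ε-closure({0}) = {0,2}
'b' @ 1: {3,4}
'a' @ 2: {1,2,5}  [accepting]
'b' @ 3: {3,4}
final: {3,4}; accept 1 not in set

Answer: REJECT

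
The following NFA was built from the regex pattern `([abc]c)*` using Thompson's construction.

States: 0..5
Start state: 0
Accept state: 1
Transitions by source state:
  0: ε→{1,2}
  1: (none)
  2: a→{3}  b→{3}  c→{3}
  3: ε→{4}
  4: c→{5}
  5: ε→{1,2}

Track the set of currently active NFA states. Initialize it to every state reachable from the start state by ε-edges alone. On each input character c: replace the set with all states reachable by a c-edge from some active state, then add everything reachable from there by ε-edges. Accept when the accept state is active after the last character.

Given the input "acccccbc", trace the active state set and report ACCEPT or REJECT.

Answer: ACCEPT

Trace:
initial (ε-close {0}): {0,1,2}
'a' @ 1: {3,4}
'c' @ 2: {1,2,5}  [accepting]
'c' @ 3: {3,4}
'c' @ 4: {1,2,5}  [accepting]
'c' @ 5: {3,4}
'c' @ 6: {1,2,5}  [accepting]
'b' @ 7: {3,4}
'c' @ 8: {1,2,5}  [accepting]
final: {1,2,5}; accept 1 in set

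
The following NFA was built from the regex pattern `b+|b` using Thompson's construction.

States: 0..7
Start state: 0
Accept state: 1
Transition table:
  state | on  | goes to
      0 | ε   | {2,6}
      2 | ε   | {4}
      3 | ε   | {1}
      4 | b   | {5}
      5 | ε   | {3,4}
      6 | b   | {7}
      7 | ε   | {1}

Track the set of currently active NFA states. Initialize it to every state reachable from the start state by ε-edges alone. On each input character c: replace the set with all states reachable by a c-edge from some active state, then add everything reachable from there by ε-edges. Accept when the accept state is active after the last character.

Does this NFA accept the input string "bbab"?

start: ε-closure({0}) = {0,2,4,6}
'b' @ 1: {1,3,4,5,7}  ✓accept
'b' @ 2: {1,3,4,5}  ✓accept
'a' @ 3: {}  — no active states
rest 'b' ignored (set empty)
final: {}; accept 1 not in set

Answer: REJECT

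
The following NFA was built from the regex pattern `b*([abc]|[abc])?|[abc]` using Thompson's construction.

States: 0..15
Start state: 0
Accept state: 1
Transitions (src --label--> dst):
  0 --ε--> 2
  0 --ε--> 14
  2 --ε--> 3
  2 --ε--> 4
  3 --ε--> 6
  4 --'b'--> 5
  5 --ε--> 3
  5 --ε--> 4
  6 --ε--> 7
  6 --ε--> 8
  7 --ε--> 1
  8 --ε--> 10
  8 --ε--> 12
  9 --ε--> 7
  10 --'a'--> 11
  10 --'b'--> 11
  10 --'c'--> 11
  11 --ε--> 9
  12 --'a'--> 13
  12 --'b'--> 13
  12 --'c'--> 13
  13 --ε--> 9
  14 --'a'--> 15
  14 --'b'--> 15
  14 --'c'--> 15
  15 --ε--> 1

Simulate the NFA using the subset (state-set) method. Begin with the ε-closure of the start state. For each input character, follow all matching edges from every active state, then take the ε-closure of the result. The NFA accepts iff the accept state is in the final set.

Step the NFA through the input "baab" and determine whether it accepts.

Answer: REJECT

Steps:
initial (ε-close {0}): {0,1,2,3,4,6,7,8,10,12,14}
'b' @ 1: {1,3,4,5,6,7,8,9,10,11,12,13,15}  [accepting]
'a' @ 2: {1,7,9,11,13}  [accepting]
'a' @ 3: {}  — state set empty
rest 'b' ignored (set empty)
final: {}; accept 1 not in set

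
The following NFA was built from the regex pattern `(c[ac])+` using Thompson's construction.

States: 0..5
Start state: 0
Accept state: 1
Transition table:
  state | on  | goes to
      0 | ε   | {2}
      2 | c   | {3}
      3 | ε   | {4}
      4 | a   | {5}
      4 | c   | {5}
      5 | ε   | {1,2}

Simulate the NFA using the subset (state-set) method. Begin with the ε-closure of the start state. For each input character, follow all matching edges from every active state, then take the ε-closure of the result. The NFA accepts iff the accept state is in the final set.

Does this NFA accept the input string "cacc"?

start: ε-closure({0}) = {0,2}
'c' @ 1: {3,4}
'a' @ 2: {1,2,5}  (accept∈set)
'c' @ 3: {3,4}
'c' @ 4: {1,2,5}  (accept∈set)
after full input: {1,2,5}  (accept=1 in)

Answer: ACCEPT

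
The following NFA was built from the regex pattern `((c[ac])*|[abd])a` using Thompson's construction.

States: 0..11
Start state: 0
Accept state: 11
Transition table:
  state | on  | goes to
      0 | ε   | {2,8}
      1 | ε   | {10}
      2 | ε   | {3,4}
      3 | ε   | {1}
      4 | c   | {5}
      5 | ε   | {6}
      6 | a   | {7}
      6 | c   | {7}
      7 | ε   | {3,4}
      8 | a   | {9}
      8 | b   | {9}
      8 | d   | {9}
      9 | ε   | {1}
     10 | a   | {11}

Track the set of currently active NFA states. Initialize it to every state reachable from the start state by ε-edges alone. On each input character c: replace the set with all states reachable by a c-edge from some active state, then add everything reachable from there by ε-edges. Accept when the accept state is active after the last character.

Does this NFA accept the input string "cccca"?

S₀ = ε-closure({0}) = {0,1,2,3,4,8,10}
'c' @ 1: {5,6}
'c' @ 2: {1,3,4,7,10}
'c' @ 3: {5,6}
'c' @ 4: {1,3,4,7,10}
'a' @ 5: {11}  (accept∈set)
after full input: {11}  (accept=11 in)

Answer: ACCEPT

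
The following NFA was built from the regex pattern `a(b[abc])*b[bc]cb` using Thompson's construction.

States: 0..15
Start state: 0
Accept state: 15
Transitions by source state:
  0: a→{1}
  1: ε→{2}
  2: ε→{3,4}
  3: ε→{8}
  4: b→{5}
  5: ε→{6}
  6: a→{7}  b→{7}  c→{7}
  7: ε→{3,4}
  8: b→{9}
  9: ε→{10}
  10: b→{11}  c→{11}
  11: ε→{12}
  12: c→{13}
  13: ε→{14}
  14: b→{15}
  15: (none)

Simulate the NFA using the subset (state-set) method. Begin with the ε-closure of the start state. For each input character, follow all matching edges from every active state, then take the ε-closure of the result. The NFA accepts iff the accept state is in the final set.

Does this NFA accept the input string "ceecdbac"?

S₀ = ε-closure({0}) = {0}
'c' @ 1: {}  — dead — no transitions
rest 'eecdbac' ignored (set empty)
final: {}; accept 15 not in set

Answer: REJECT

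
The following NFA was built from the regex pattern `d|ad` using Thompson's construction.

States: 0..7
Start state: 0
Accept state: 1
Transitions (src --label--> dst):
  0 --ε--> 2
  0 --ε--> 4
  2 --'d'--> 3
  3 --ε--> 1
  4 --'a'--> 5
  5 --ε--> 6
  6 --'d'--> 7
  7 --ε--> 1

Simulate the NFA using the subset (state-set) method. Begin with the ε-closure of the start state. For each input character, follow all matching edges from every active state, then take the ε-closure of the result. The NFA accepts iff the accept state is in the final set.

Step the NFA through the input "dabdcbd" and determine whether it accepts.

initial (ε-close {0}): {0,2,4}
'd' @ 1: {1,3}  [accepting]
'a' @ 2: {}  — no active states
rest 'bdcbd' ignored (set empty)
final: {}; accept 1 not in set

Answer: REJECT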